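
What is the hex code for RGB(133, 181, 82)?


R = 133 → 85 (hex)
G = 181 → B5 (hex)
B = 82 → 52 (hex)
Hex = #85B552


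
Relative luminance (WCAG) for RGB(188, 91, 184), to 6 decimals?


Linearize each channel (sRGB transfer function): c = v/255; c_lin = c/12.92 if c ≤ 0.04045, else ((c+0.055)/1.055)^2.4
  R: 188/255 ≈ 0.737255 > 0.04045 → ((0.737255+0.055)/1.055)^2.4 ≈ 0.502886
  G: 91/255 ≈ 0.356863 > 0.04045 → ((0.356863+0.055)/1.055)^2.4 ≈ 0.104616
  B: 184/255 ≈ 0.721569 > 0.04045 → ((0.721569+0.055)/1.055)^2.4 ≈ 0.479320
R_lin = 0.502886, G_lin = 0.104616, B_lin = 0.479320
L = 0.2126×R + 0.7152×G + 0.0722×B
L = 0.2126×0.502886 + 0.7152×0.104616 + 0.0722×0.479320
L ≈ 0.216342


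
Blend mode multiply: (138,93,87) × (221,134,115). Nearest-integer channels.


Multiply: C = A×B/255, rounded to nearest integer
R: 138×221/255 = 30498/255 ≈ 119.600 → 120
G: 93×134/255 = 12462/255 ≈ 48.871 → 49
B: 87×115/255 = 10005/255 ≈ 39.235 → 39
= RGB(120, 49, 39)


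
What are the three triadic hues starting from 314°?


Triadic: equally spaced at 120° intervals
H1 = 314°
H2 = (314 + 120) mod 360 = 74°
H3 = (314 + 240) mod 360 = 194°
Triadic = 314°, 74°, 194°


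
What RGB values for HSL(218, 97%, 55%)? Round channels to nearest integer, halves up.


H=218°, S=0.97, L=0.55
C = (1-|2L-1|)×S = (1-|0.10|)×0.97 = 0.873
H' = H/60 = 218/60 ≈ 3.6333; X = C×(1-|H' mod 2 - 1|) = 0.3201
m = L - C/2 = 0.55 - 0.4365 = 0.1135
Sector ⌊H'⌋ = 3 → (R',G',B') = (0.0, 0.3201, 0.873)
RGB = ((R'+m)×255, (G'+m)×255, (B'+m)×255) = (28.9425, 110.568, 251.5575)
Round half up → RGB(29, 111, 252)


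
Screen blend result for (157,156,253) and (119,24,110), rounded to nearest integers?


Screen: C = 255 - (255-A)×(255-B)/255, rounded to nearest integer
R: 255 - (255-157)×(255-119)/255 = 255 - 13328/255 ≈ 255 - 52.267 = 202.733 → 203
G: 255 - (255-156)×(255-24)/255 = 255 - 22869/255 ≈ 255 - 89.682 = 165.318 → 165
B: 255 - (255-253)×(255-110)/255 = 255 - 290/255 ≈ 255 - 1.137 = 253.863 → 254
= RGB(203, 165, 254)


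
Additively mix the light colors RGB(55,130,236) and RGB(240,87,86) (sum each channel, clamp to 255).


Additive: each channel = min(255, C₁+C₂)
R: 55+240 = 295 → 255
G: 130+87 = 217 → 217
B: 236+86 = 322 → 255
= RGB(255, 217, 255)


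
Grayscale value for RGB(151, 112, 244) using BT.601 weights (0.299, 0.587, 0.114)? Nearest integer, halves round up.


Gray = 0.299×R + 0.587×G + 0.114×B
Gray = 0.299×151 + 0.587×112 + 0.114×244
Gray = 45.149 + 65.744 + 27.816
Gray = 138.709 → round half up → 139
Gray = 139


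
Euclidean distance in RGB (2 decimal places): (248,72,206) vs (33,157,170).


d = √[(R₁-R₂)² + (G₁-G₂)² + (B₁-B₂)²]
d = √[(248-33)² + (72-157)² + (206-170)²]
d = √[46225 + 7225 + 1296]
d = √54746
d ≈ 233.98


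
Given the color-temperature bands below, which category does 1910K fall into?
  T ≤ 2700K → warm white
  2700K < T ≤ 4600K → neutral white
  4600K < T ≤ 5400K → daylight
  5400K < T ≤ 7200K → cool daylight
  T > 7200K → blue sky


Temperature: 1910K
1910K ≤ 2700K → warm white
Classification: warm white


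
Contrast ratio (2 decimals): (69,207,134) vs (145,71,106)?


Linearize each sRGB channel c=v/255: c/12.92 if c ≤ 0.04045 else ((c+0.055)/1.055)^2.4
L = 0.2126×R_lin + 0.7152×G_lin + 0.0722×B_lin
Color 1 (69,207,134):
  R=69: 69/255≈0.2706 > 0.04045 → ((0.2706+0.055)/1.055)^2.4 ≈ 0.05951
  G=207: 207/255≈0.8118 > 0.04045 → ((0.8118+0.055)/1.055)^2.4 ≈ 0.62396
  B=134: 134/255≈0.5255 > 0.04045 → ((0.5255+0.055)/1.055)^2.4 ≈ 0.23840
  L1 = 0.2126×0.05951 + 0.7152×0.62396 + 0.0722×0.23840 ≈ 0.47612
Color 2 (145,71,106):
  R=145: 145/255≈0.5686 > 0.04045 → ((0.5686+0.055)/1.055)^2.4 ≈ 0.28315
  G=71: 71/255≈0.2784 > 0.04045 → ((0.2784+0.055)/1.055)^2.4 ≈ 0.06301
  B=106: 106/255≈0.4157 > 0.04045 → ((0.4157+0.055)/1.055)^2.4 ≈ 0.14413
  L2 = 0.2126×0.28315 + 0.7152×0.06301 + 0.0722×0.14413 ≈ 0.11567
Lighter = 0.47612, Darker = 0.11567
Ratio = (L_lighter + 0.05) / (L_darker + 0.05)
Ratio = (0.47612 + 0.05) / (0.11567 + 0.05) = 0.52612 / 0.16567 ≈ 3.1757
Ratio ≈ 3.18:1


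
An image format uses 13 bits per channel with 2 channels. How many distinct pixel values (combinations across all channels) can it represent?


Total bits = 13 bits/channel × 2 channels = 26 bits
Distinct pixel values = 2^26
= 67,108,864 pixel values


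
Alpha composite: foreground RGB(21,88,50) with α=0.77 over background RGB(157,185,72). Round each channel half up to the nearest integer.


C = α×F + (1-α)×B, with 1-α = 0.23
R: 0.77×21 + 0.23×157 = 16.17 + 36.11 = 52.28 → 52
G: 0.77×88 + 0.23×185 = 67.76 + 42.55 = 110.31 → 110
B: 0.77×50 + 0.23×72 = 38.50 + 16.56 = 55.06 → 55
= RGB(52, 110, 55)


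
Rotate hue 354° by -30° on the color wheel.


New hue = (H + rotation) mod 360
New hue = (354 -30) mod 360
= 324 mod 360
= 324°


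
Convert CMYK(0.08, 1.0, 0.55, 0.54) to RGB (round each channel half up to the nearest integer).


R = 255 × (1-C) × (1-K) = 255 × 0.92 × 0.46 = 107.916 → 108
G = 255 × (1-M) × (1-K) = 255 × 0.00 × 0.46 = 0
B = 255 × (1-Y) × (1-K) = 255 × 0.45 × 0.46 = 52.785 → 53
= RGB(108, 0, 53)


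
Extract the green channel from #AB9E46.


Color: #AB9E46
R = AB = 171
G = 9E = 158
B = 46 = 70
Green = 158


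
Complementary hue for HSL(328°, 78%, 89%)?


Complement = opposite side of color wheel = hue + 180°
H' = (328 + 180) mod 360 = 148°
S and L unchanged.
= HSL(148°, 78%, 89%)


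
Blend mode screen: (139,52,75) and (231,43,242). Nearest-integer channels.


Screen: C = 255 - (255-A)×(255-B)/255, rounded to nearest integer
R: 255 - (255-139)×(255-231)/255 = 255 - 2784/255 ≈ 255 - 10.918 = 244.082 → 244
G: 255 - (255-52)×(255-43)/255 = 255 - 43036/255 ≈ 255 - 168.769 = 86.231 → 86
B: 255 - (255-75)×(255-242)/255 = 255 - 2340/255 ≈ 255 - 9.176 = 245.824 → 246
= RGB(244, 86, 246)


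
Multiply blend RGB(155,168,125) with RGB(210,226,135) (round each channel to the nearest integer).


Multiply: C = A×B/255, rounded to nearest integer
R: 155×210/255 = 32550/255 ≈ 127.647 → 128
G: 168×226/255 = 37968/255 ≈ 148.894 → 149
B: 125×135/255 = 16875/255 ≈ 66.176 → 66
= RGB(128, 149, 66)


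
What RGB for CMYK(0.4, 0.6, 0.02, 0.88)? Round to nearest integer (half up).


R = 255 × (1-C) × (1-K) = 255 × 0.60 × 0.12 = 18.36 → 18
G = 255 × (1-M) × (1-K) = 255 × 0.40 × 0.12 = 12.24 → 12
B = 255 × (1-Y) × (1-K) = 255 × 0.98 × 0.12 = 29.988 → 30
= RGB(18, 12, 30)


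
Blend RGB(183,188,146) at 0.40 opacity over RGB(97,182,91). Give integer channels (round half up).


C = α×F + (1-α)×B, with 1-α = 0.60
R: 0.40×183 + 0.60×97 = 73.20 + 58.20 = 131.40 → 131
G: 0.40×188 + 0.60×182 = 75.20 + 109.20 = 184.40 → 184
B: 0.40×146 + 0.60×91 = 58.40 + 54.60 = 113.00 → 113
= RGB(131, 184, 113)


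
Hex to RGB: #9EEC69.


9E → 158 (R)
EC → 236 (G)
69 → 105 (B)
= RGB(158, 236, 105)


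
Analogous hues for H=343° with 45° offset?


Base hue: 343°
Left analog: (343 - 45) mod 360 = 298°
Right analog: (343 + 45) mod 360 = 28°
Analogous hues = 298° and 28°


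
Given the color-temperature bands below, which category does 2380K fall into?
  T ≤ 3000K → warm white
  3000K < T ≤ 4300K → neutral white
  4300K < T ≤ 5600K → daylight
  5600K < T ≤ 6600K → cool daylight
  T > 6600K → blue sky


Temperature: 2380K
2380K ≤ 3000K → warm white
Classification: warm white


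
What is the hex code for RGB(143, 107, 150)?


R = 143 → 8F (hex)
G = 107 → 6B (hex)
B = 150 → 96 (hex)
Hex = #8F6B96


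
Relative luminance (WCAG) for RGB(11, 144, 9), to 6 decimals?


Linearize each channel (sRGB transfer function): c = v/255; c_lin = c/12.92 if c ≤ 0.04045, else ((c+0.055)/1.055)^2.4
  R: 11/255 ≈ 0.043137 > 0.04045 → ((0.043137+0.055)/1.055)^2.4 ≈ 0.003347
  G: 144/255 ≈ 0.564706 > 0.04045 → ((0.564706+0.055)/1.055)^2.4 ≈ 0.278894
  B: 9/255 ≈ 0.035294 ≤ 0.04045 → 0.035294/12.92 ≈ 0.002732
R_lin = 0.003347, G_lin = 0.278894, B_lin = 0.002732
L = 0.2126×R + 0.7152×G + 0.0722×B
L = 0.2126×0.003347 + 0.7152×0.278894 + 0.0722×0.002732
L ≈ 0.200374


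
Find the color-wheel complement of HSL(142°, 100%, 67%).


Complement = opposite side of color wheel = hue + 180°
H' = (142 + 180) mod 360 = 322°
S and L unchanged.
= HSL(322°, 100%, 67%)


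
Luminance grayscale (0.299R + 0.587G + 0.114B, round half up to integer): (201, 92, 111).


Gray = 0.299×R + 0.587×G + 0.114×B
Gray = 0.299×201 + 0.587×92 + 0.114×111
Gray = 60.099 + 54.004 + 12.654
Gray = 126.757 → round half up → 127
Gray = 127


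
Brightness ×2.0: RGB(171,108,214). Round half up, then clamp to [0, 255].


Multiply each channel by 2.0, round half up, clamp to [0, 255]
R: 171×2.0 = 342 → clamp → 255
G: 108×2.0 = 216
B: 214×2.0 = 428 → clamp → 255
= RGB(255, 216, 255)


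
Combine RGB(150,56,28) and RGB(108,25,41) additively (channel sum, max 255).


Additive: each channel = min(255, C₁+C₂)
R: 150+108 = 258 → 255
G: 56+25 = 81 → 81
B: 28+41 = 69 → 69
= RGB(255, 81, 69)


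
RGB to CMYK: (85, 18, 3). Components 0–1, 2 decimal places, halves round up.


R'=85/255≈0.3333, G'=18/255≈0.0706, B'=3/255≈0.0118
K = 1 - max(R',G',B') = 1 - 85/255 = 170/255 = 0.66666… → 0.67
(1-R'-K)/(1-K) simplifies to (max-R)/max with max = 85:
C = (85-85)/85 = 0/85 = 0 → 0.00
M = (85-18)/85 = 67/85 = 0.78823… → 0.79
Y = (85-3)/85 = 82/85 = 0.96470… → 0.96
= CMYK(0.00, 0.79, 0.96, 0.67)


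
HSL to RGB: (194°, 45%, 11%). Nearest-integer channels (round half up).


H=194°, S=0.45, L=0.11
C = (1-|2L-1|)×S = (1-|-0.78|)×0.45 = 0.099
H' = H/60 = 194/60 ≈ 3.2333; X = C×(1-|H' mod 2 - 1|) = 0.0759
m = L - C/2 = 0.11 - 0.0495 = 0.0605
Sector ⌊H'⌋ = 3 → (R',G',B') = (0.0, 0.0759, 0.099)
RGB = ((R'+m)×255, (G'+m)×255, (B'+m)×255) = (15.4275, 34.782, 40.6725)
Round half up → RGB(15, 35, 41)


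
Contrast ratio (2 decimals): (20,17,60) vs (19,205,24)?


Linearize each sRGB channel c=v/255: c/12.92 if c ≤ 0.04045 else ((c+0.055)/1.055)^2.4
L = 0.2126×R_lin + 0.7152×G_lin + 0.0722×B_lin
Color 1 (20,17,60):
  R=20: 20/255≈0.0784 > 0.04045 → ((0.0784+0.055)/1.055)^2.4 ≈ 0.00700
  G=17: 17/255≈0.0667 > 0.04045 → ((0.0667+0.055)/1.055)^2.4 ≈ 0.00561
  B=60: 60/255≈0.2353 > 0.04045 → ((0.2353+0.055)/1.055)^2.4 ≈ 0.04519
  L1 = 0.2126×0.00700 + 0.7152×0.00561 + 0.0722×0.04519 ≈ 0.00876
Color 2 (19,205,24):
  R=19: 19/255≈0.0745 > 0.04045 → ((0.0745+0.055)/1.055)^2.4 ≈ 0.00651
  G=205: 205/255≈0.8039 > 0.04045 → ((0.8039+0.055)/1.055)^2.4 ≈ 0.61050
  B=24: 24/255≈0.0941 > 0.04045 → ((0.0941+0.055)/1.055)^2.4 ≈ 0.00913
  L2 = 0.2126×0.00651 + 0.7152×0.61050 + 0.0722×0.00913 ≈ 0.43867
Lighter = 0.43867, Darker = 0.00876
Ratio = (L_lighter + 0.05) / (L_darker + 0.05)
Ratio = (0.43867 + 0.05) / (0.00876 + 0.05) = 0.48867 / 0.05876 ≈ 8.3166
Ratio ≈ 8.32:1


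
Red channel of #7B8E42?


Color: #7B8E42
R = 7B = 123
G = 8E = 142
B = 42 = 66
Red = 123


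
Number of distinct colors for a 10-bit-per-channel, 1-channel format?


Total bits = 10 bits/channel × 1 channels = 10 bits
Distinct colors = 2^10
= 1,024 colors


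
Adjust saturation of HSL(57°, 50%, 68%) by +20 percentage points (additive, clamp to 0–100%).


Original S = 50%
Adjustment = +20 percentage points
New S = 50 + (20) = 70
Clamp to [0, 100] → 70
= HSL(57°, 70%, 68%)


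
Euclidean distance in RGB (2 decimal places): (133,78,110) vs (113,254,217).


d = √[(R₁-R₂)² + (G₁-G₂)² + (B₁-B₂)²]
d = √[(133-113)² + (78-254)² + (110-217)²]
d = √[400 + 30976 + 11449]
d = √42825
d ≈ 206.94


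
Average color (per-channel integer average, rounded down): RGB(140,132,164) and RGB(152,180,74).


Midpoint: each channel = ⌊(C₁+C₂)/2⌋
R: ⌊(140+152)/2⌋ = 146
G: ⌊(132+180)/2⌋ = 156
B: ⌊(164+74)/2⌋ = 119
= RGB(146, 156, 119)


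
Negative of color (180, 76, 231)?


Invert: (255-R, 255-G, 255-B)
R: 255-180 = 75
G: 255-76 = 179
B: 255-231 = 24
= RGB(75, 179, 24)


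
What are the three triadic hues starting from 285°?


Triadic: equally spaced at 120° intervals
H1 = 285°
H2 = (285 + 120) mod 360 = 45°
H3 = (285 + 240) mod 360 = 165°
Triadic = 285°, 45°, 165°


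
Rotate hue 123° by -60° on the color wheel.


New hue = (H + rotation) mod 360
New hue = (123 -60) mod 360
= 63 mod 360
= 63°


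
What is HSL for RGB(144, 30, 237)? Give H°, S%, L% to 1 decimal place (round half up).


Normalize: R'=144/255≈0.5647, G'=30/255≈0.1176, B'=237/255≈0.9294
Max=237/255, Min=30/255, Δ=Max-Min=207/255
L = (Max+Min)/2 = (237+30)/510 = 267/510 = 0.52352… → L = 52.4%
L > 0.5 → S = Δ/(2-Max-Min) = 207/(510-237-30) = 207/243 = 0.85185… → S = 85.2%
(the 1/255 factors cancel in S and H, so raw channel differences can be used)
Max is B' → H = 60 × ((R-G)/Δ + 4) = 60 × ((144-30)/207 + 4)
  114/207 + 4 = 0.5507… + 4 = 4.5507…
  H = 60 × 4.5507… = 273.043…° → H = 273.0°
= HSL(273.0°, 85.2%, 52.4%)


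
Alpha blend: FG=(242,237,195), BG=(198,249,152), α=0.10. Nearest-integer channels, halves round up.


C = α×F + (1-α)×B, with 1-α = 0.90
R: 0.10×242 + 0.90×198 = 24.20 + 178.20 = 202.40 → 202
G: 0.10×237 + 0.90×249 = 23.70 + 224.10 = 247.80 → 248
B: 0.10×195 + 0.90×152 = 19.50 + 136.80 = 156.30 → 156
= RGB(202, 248, 156)


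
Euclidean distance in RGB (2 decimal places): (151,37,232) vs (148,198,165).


d = √[(R₁-R₂)² + (G₁-G₂)² + (B₁-B₂)²]
d = √[(151-148)² + (37-198)² + (232-165)²]
d = √[9 + 25921 + 4489]
d = √30419
d ≈ 174.41


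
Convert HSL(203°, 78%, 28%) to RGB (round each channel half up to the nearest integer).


H=203°, S=0.78, L=0.28
C = (1-|2L-1|)×S = (1-|-0.44|)×0.78 = 0.4368
H' = H/60 = 203/60 ≈ 3.3833; X = C×(1-|H' mod 2 - 1|) = 0.26936
m = L - C/2 = 0.28 - 0.2184 = 0.0616
Sector ⌊H'⌋ = 3 → (R',G',B') = (0.0, 0.26936, 0.4368)
RGB = ((R'+m)×255, (G'+m)×255, (B'+m)×255) = (15.708, 84.3948, 127.092)
Round half up → RGB(16, 84, 127)


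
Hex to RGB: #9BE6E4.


9B → 155 (R)
E6 → 230 (G)
E4 → 228 (B)
= RGB(155, 230, 228)


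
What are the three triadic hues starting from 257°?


Triadic: equally spaced at 120° intervals
H1 = 257°
H2 = (257 + 120) mod 360 = 17°
H3 = (257 + 240) mod 360 = 137°
Triadic = 257°, 17°, 137°


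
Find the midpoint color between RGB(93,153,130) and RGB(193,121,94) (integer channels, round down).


Midpoint: each channel = ⌊(C₁+C₂)/2⌋
R: ⌊(93+193)/2⌋ = 143
G: ⌊(153+121)/2⌋ = 137
B: ⌊(130+94)/2⌋ = 112
= RGB(143, 137, 112)


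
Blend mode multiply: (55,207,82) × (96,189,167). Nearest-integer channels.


Multiply: C = A×B/255, rounded to nearest integer
R: 55×96/255 = 5280/255 ≈ 20.706 → 21
G: 207×189/255 = 39123/255 ≈ 153.424 → 153
B: 82×167/255 = 13694/255 ≈ 53.702 → 54
= RGB(21, 153, 54)


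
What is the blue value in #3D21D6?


Color: #3D21D6
R = 3D = 61
G = 21 = 33
B = D6 = 214
Blue = 214


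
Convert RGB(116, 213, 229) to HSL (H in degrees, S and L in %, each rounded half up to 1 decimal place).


Normalize: R'=116/255≈0.4549, G'=213/255≈0.8353, B'=229/255≈0.8980
Max=229/255, Min=116/255, Δ=Max-Min=113/255
L = (Max+Min)/2 = (229+116)/510 = 345/510 = 0.67647… → L = 67.6%
L > 0.5 → S = Δ/(2-Max-Min) = 113/(510-229-116) = 113/165 = 0.68484… → S = 68.5%
(the 1/255 factors cancel in S and H, so raw channel differences can be used)
Max is B' → H = 60 × ((R-G)/Δ + 4) = 60 × ((116-213)/113 + 4)
  -97/113 + 4 = -0.8584… + 4 = 3.1415…
  H = 60 × 3.1415… = 188.495…° → H = 188.5°
= HSL(188.5°, 68.5%, 67.6%)


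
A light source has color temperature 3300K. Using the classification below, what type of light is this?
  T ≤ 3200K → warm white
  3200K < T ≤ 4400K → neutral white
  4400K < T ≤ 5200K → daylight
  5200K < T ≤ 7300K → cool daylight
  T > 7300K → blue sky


Temperature: 3300K
3200K < 3300K ≤ 4400K → neutral white
Classification: neutral white


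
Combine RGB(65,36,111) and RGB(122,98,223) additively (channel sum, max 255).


Additive: each channel = min(255, C₁+C₂)
R: 65+122 = 187 → 187
G: 36+98 = 134 → 134
B: 111+223 = 334 → 255
= RGB(187, 134, 255)


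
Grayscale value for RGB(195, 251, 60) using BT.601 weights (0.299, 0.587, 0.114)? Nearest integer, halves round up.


Gray = 0.299×R + 0.587×G + 0.114×B
Gray = 0.299×195 + 0.587×251 + 0.114×60
Gray = 58.305 + 147.337 + 6.840
Gray = 212.482 → round half up → 212
Gray = 212


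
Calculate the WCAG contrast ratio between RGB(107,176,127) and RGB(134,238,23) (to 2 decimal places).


Linearize each sRGB channel c=v/255: c/12.92 if c ≤ 0.04045 else ((c+0.055)/1.055)^2.4
L = 0.2126×R_lin + 0.7152×G_lin + 0.0722×B_lin
Color 1 (107,176,127):
  R=107: 107/255≈0.4196 > 0.04045 → ((0.4196+0.055)/1.055)^2.4 ≈ 0.14703
  G=176: 176/255≈0.6902 > 0.04045 → ((0.6902+0.055)/1.055)^2.4 ≈ 0.43415
  B=127: 127/255≈0.4980 > 0.04045 → ((0.4980+0.055)/1.055)^2.4 ≈ 0.21223
  L1 = 0.2126×0.14703 + 0.7152×0.43415 + 0.0722×0.21223 ≈ 0.35709
Color 2 (134,238,23):
  R=134: 134/255≈0.5255 > 0.04045 → ((0.5255+0.055)/1.055)^2.4 ≈ 0.23840
  G=238: 238/255≈0.9333 > 0.04045 → ((0.9333+0.055)/1.055)^2.4 ≈ 0.85499
  B=23: 23/255≈0.0902 > 0.04045 → ((0.0902+0.055)/1.055)^2.4 ≈ 0.00857
  L2 = 0.2126×0.23840 + 0.7152×0.85499 + 0.0722×0.00857 ≈ 0.66279
Lighter = 0.66279, Darker = 0.35709
Ratio = (L_lighter + 0.05) / (L_darker + 0.05)
Ratio = (0.66279 + 0.05) / (0.35709 + 0.05) = 0.71279 / 0.40709 ≈ 1.7510
Ratio ≈ 1.75:1


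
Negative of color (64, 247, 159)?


Invert: (255-R, 255-G, 255-B)
R: 255-64 = 191
G: 255-247 = 8
B: 255-159 = 96
= RGB(191, 8, 96)


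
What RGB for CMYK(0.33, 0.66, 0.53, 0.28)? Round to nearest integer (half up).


R = 255 × (1-C) × (1-K) = 255 × 0.67 × 0.72 = 123.012 → 123
G = 255 × (1-M) × (1-K) = 255 × 0.34 × 0.72 = 62.424 → 62
B = 255 × (1-Y) × (1-K) = 255 × 0.47 × 0.72 = 86.292 → 86
= RGB(123, 62, 86)


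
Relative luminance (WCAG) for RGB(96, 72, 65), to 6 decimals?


Linearize each channel (sRGB transfer function): c = v/255; c_lin = c/12.92 if c ≤ 0.04045, else ((c+0.055)/1.055)^2.4
  R: 96/255 ≈ 0.376471 > 0.04045 → ((0.376471+0.055)/1.055)^2.4 ≈ 0.116971
  G: 72/255 ≈ 0.282353 > 0.04045 → ((0.282353+0.055)/1.055)^2.4 ≈ 0.064803
  B: 65/255 ≈ 0.254902 > 0.04045 → ((0.254902+0.055)/1.055)^2.4 ≈ 0.052861
R_lin = 0.116971, G_lin = 0.064803, B_lin = 0.052861
L = 0.2126×R + 0.7152×G + 0.0722×B
L = 0.2126×0.116971 + 0.7152×0.064803 + 0.0722×0.052861
L ≈ 0.075032


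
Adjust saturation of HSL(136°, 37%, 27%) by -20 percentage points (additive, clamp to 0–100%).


Original S = 37%
Adjustment = -20 percentage points
New S = 37 + (-20) = 17
Clamp to [0, 100] → 17
= HSL(136°, 17%, 27%)


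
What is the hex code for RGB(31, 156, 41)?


R = 31 → 1F (hex)
G = 156 → 9C (hex)
B = 41 → 29 (hex)
Hex = #1F9C29


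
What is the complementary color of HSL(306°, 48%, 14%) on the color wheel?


Complement = opposite side of color wheel = hue + 180°
H' = (306 + 180) mod 360 = 126°
S and L unchanged.
= HSL(126°, 48%, 14%)


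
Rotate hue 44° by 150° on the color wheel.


New hue = (H + rotation) mod 360
New hue = (44 + 150) mod 360
= 194 mod 360
= 194°


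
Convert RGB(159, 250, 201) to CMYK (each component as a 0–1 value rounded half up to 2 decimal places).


R'=159/255≈0.6235, G'=250/255≈0.9804, B'=201/255≈0.7882
K = 1 - max(R',G',B') = 1 - 250/255 = 5/255 = 0.01960… → 0.02
(1-R'-K)/(1-K) simplifies to (max-R)/max with max = 250:
C = (250-159)/250 = 91/250 = 0.364 → 0.36
M = (250-250)/250 = 0/250 = 0 → 0.00
Y = (250-201)/250 = 49/250 = 0.196 → 0.20
= CMYK(0.36, 0.00, 0.20, 0.02)


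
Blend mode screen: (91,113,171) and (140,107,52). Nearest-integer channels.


Screen: C = 255 - (255-A)×(255-B)/255, rounded to nearest integer
R: 255 - (255-91)×(255-140)/255 = 255 - 18860/255 ≈ 255 - 73.961 = 181.039 → 181
G: 255 - (255-113)×(255-107)/255 = 255 - 21016/255 ≈ 255 - 82.416 = 172.584 → 173
B: 255 - (255-171)×(255-52)/255 = 255 - 17052/255 ≈ 255 - 66.871 = 188.129 → 188
= RGB(181, 173, 188)


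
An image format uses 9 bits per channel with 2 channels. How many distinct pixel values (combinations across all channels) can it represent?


Total bits = 9 bits/channel × 2 channels = 18 bits
Distinct pixel values = 2^18
= 262,144 pixel values


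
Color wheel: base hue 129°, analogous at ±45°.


Base hue: 129°
Left analog: (129 - 45) mod 360 = 84°
Right analog: (129 + 45) mod 360 = 174°
Analogous hues = 84° and 174°


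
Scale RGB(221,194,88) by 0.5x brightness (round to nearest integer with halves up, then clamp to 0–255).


Multiply each channel by 0.5, round half up, clamp to [0, 255]
R: 221×0.5 = 110.5 → round → 111
G: 194×0.5 = 97
B: 88×0.5 = 44
= RGB(111, 97, 44)


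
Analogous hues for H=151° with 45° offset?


Base hue: 151°
Left analog: (151 - 45) mod 360 = 106°
Right analog: (151 + 45) mod 360 = 196°
Analogous hues = 106° and 196°


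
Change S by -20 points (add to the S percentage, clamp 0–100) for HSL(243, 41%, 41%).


Original S = 41%
Adjustment = -20 percentage points
New S = 41 + (-20) = 21
Clamp to [0, 100] → 21
= HSL(243°, 21%, 41%)


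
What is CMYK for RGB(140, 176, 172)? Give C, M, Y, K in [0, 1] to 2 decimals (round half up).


R'=140/255≈0.5490, G'=176/255≈0.6902, B'=172/255≈0.6745
K = 1 - max(R',G',B') = 1 - 176/255 = 79/255 = 0.30980… → 0.31
(1-R'-K)/(1-K) simplifies to (max-R)/max with max = 176:
C = (176-140)/176 = 36/176 = 0.20454… → 0.20
M = (176-176)/176 = 0/176 = 0 → 0.00
Y = (176-172)/176 = 4/176 = 0.02272… → 0.02
= CMYK(0.20, 0.00, 0.02, 0.31)


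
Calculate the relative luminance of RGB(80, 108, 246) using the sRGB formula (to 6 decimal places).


Linearize each channel (sRGB transfer function): c = v/255; c_lin = c/12.92 if c ≤ 0.04045, else ((c+0.055)/1.055)^2.4
  R: 80/255 ≈ 0.313725 > 0.04045 → ((0.313725+0.055)/1.055)^2.4 ≈ 0.080220
  G: 108/255 ≈ 0.423529 > 0.04045 → ((0.423529+0.055)/1.055)^2.4 ≈ 0.149960
  B: 246/255 ≈ 0.964706 > 0.04045 → ((0.964706+0.055)/1.055)^2.4 ≈ 0.921582
R_lin = 0.080220, G_lin = 0.149960, B_lin = 0.921582
L = 0.2126×R + 0.7152×G + 0.0722×B
L = 0.2126×0.080220 + 0.7152×0.149960 + 0.0722×0.921582
L ≈ 0.190844


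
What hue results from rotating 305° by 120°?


New hue = (H + rotation) mod 360
New hue = (305 + 120) mod 360
= 425 mod 360
= 65°


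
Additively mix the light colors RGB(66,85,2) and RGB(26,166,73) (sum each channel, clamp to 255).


Additive: each channel = min(255, C₁+C₂)
R: 66+26 = 92 → 92
G: 85+166 = 251 → 251
B: 2+73 = 75 → 75
= RGB(92, 251, 75)


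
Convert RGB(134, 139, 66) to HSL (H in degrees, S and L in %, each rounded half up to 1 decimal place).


Normalize: R'=134/255≈0.5255, G'=139/255≈0.5451, B'=66/255≈0.2588
Max=139/255, Min=66/255, Δ=Max-Min=73/255
L = (Max+Min)/2 = (139+66)/510 = 205/510 = 0.40196… → L = 40.2%
L ≤ 0.5 → S = Δ/(Max+Min) = 73/(139+66) = 73/205 = 0.35609… → S = 35.6%
(the 1/255 factors cancel in S and H, so raw channel differences can be used)
Max is G' → H = 60 × ((B-R)/Δ + 2) = 60 × ((66-134)/73 + 2)
  -68/73 + 2 = -0.9315… + 2 = 1.0684…
  H = 60 × 1.0684… = 64.109…° → H = 64.1°
= HSL(64.1°, 35.6%, 40.2%)


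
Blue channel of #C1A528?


Color: #C1A528
R = C1 = 193
G = A5 = 165
B = 28 = 40
Blue = 40


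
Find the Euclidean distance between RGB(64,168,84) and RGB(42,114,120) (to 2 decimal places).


d = √[(R₁-R₂)² + (G₁-G₂)² + (B₁-B₂)²]
d = √[(64-42)² + (168-114)² + (84-120)²]
d = √[484 + 2916 + 1296]
d = √4696
d ≈ 68.53


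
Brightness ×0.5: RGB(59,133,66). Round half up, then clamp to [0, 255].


Multiply each channel by 0.5, round half up, clamp to [0, 255]
R: 59×0.5 = 29.5 → round → 30
G: 133×0.5 = 66.5 → round → 67
B: 66×0.5 = 33
= RGB(30, 67, 33)


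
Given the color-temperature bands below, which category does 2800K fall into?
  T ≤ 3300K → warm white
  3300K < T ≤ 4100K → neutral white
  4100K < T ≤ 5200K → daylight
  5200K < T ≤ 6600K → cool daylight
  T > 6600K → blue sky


Temperature: 2800K
2800K ≤ 3300K → warm white
Classification: warm white


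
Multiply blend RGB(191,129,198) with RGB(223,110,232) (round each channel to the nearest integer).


Multiply: C = A×B/255, rounded to nearest integer
R: 191×223/255 = 42593/255 ≈ 167.031 → 167
G: 129×110/255 = 14190/255 ≈ 55.647 → 56
B: 198×232/255 = 45936/255 ≈ 180.141 → 180
= RGB(167, 56, 180)


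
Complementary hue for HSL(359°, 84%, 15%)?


Complement = opposite side of color wheel = hue + 180°
H' = (359 + 180) mod 360 = 179°
S and L unchanged.
= HSL(179°, 84%, 15%)


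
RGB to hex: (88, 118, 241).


R = 88 → 58 (hex)
G = 118 → 76 (hex)
B = 241 → F1 (hex)
Hex = #5876F1


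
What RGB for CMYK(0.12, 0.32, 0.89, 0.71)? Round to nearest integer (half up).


R = 255 × (1-C) × (1-K) = 255 × 0.88 × 0.29 = 65.076 → 65
G = 255 × (1-M) × (1-K) = 255 × 0.68 × 0.29 = 50.286 → 50
B = 255 × (1-Y) × (1-K) = 255 × 0.11 × 0.29 = 8.1345 → 8
= RGB(65, 50, 8)


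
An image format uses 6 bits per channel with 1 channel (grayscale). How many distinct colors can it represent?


Total bits = 6 bits/channel × 1 channels = 6 bits
Distinct colors = 2^6
= 64 colors


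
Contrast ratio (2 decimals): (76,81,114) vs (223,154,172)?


Linearize each sRGB channel c=v/255: c/12.92 if c ≤ 0.04045 else ((c+0.055)/1.055)^2.4
L = 0.2126×R_lin + 0.7152×G_lin + 0.0722×B_lin
Color 1 (76,81,114):
  R=76: 76/255≈0.2980 > 0.04045 → ((0.2980+0.055)/1.055)^2.4 ≈ 0.07227
  G=81: 81/255≈0.3176 > 0.04045 → ((0.3176+0.055)/1.055)^2.4 ≈ 0.08228
  B=114: 114/255≈0.4471 > 0.04045 → ((0.4471+0.055)/1.055)^2.4 ≈ 0.16827
  L1 = 0.2126×0.07227 + 0.7152×0.08228 + 0.0722×0.16827 ≈ 0.08636
Color 2 (223,154,172):
  R=223: 223/255≈0.8745 > 0.04045 → ((0.8745+0.055)/1.055)^2.4 ≈ 0.73791
  G=154: 154/255≈0.6039 > 0.04045 → ((0.6039+0.055)/1.055)^2.4 ≈ 0.32314
  B=172: 172/255≈0.6745 > 0.04045 → ((0.6745+0.055)/1.055)^2.4 ≈ 0.41254
  L2 = 0.2126×0.73791 + 0.7152×0.32314 + 0.0722×0.41254 ≈ 0.41778
Lighter = 0.41778, Darker = 0.08636
Ratio = (L_lighter + 0.05) / (L_darker + 0.05)
Ratio = (0.41778 + 0.05) / (0.08636 + 0.05) = 0.46778 / 0.13636 ≈ 3.4304
Ratio ≈ 3.43:1


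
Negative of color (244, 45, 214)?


Invert: (255-R, 255-G, 255-B)
R: 255-244 = 11
G: 255-45 = 210
B: 255-214 = 41
= RGB(11, 210, 41)


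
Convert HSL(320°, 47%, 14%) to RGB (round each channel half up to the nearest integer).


H=320°, S=0.47, L=0.14
C = (1-|2L-1|)×S = (1-|-0.72|)×0.47 = 0.1316
H' = H/60 = 320/60 ≈ 5.3333; X = C×(1-|H' mod 2 - 1|) ≈ 0.0877
m = L - C/2 = 0.14 - 0.0658 = 0.0742
Sector ⌊H'⌋ = 5 → (R',G',B') = (0.1316, 0.0, ≈0.0877)
RGB = ((R'+m)×255, (G'+m)×255, (B'+m)×255) = (52.479, 18.921, 41.293)
Round half up → RGB(52, 19, 41)


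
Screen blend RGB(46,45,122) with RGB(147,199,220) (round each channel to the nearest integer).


Screen: C = 255 - (255-A)×(255-B)/255, rounded to nearest integer
R: 255 - (255-46)×(255-147)/255 = 255 - 22572/255 ≈ 255 - 88.518 = 166.482 → 166
G: 255 - (255-45)×(255-199)/255 = 255 - 11760/255 ≈ 255 - 46.118 = 208.882 → 209
B: 255 - (255-122)×(255-220)/255 = 255 - 4655/255 ≈ 255 - 18.255 = 236.745 → 237
= RGB(166, 209, 237)


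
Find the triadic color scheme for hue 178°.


Triadic: equally spaced at 120° intervals
H1 = 178°
H2 = (178 + 120) mod 360 = 298°
H3 = (178 + 240) mod 360 = 58°
Triadic = 178°, 298°, 58°


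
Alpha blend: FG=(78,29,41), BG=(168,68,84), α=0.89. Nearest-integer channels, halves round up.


C = α×F + (1-α)×B, with 1-α = 0.11
R: 0.89×78 + 0.11×168 = 69.42 + 18.48 = 87.90 → 88
G: 0.89×29 + 0.11×68 = 25.81 + 7.48 = 33.29 → 33
B: 0.89×41 + 0.11×84 = 36.49 + 9.24 = 45.73 → 46
= RGB(88, 33, 46)


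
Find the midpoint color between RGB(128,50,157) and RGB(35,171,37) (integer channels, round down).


Midpoint: each channel = ⌊(C₁+C₂)/2⌋
R: ⌊(128+35)/2⌋ = 81
G: ⌊(50+171)/2⌋ = 110
B: ⌊(157+37)/2⌋ = 97
= RGB(81, 110, 97)


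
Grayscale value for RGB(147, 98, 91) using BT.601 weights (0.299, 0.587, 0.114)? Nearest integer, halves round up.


Gray = 0.299×R + 0.587×G + 0.114×B
Gray = 0.299×147 + 0.587×98 + 0.114×91
Gray = 43.953 + 57.526 + 10.374
Gray = 111.853 → round half up → 112
Gray = 112


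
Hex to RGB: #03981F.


03 → 3 (R)
98 → 152 (G)
1F → 31 (B)
= RGB(3, 152, 31)


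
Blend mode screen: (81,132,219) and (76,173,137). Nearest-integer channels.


Screen: C = 255 - (255-A)×(255-B)/255, rounded to nearest integer
R: 255 - (255-81)×(255-76)/255 = 255 - 31146/255 ≈ 255 - 122.141 = 132.859 → 133
G: 255 - (255-132)×(255-173)/255 = 255 - 10086/255 ≈ 255 - 39.553 = 215.447 → 215
B: 255 - (255-219)×(255-137)/255 = 255 - 4248/255 ≈ 255 - 16.659 = 238.341 → 238
= RGB(133, 215, 238)


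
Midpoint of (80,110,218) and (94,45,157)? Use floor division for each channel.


Midpoint: each channel = ⌊(C₁+C₂)/2⌋
R: ⌊(80+94)/2⌋ = 87
G: ⌊(110+45)/2⌋ = 77
B: ⌊(218+157)/2⌋ = 187
= RGB(87, 77, 187)


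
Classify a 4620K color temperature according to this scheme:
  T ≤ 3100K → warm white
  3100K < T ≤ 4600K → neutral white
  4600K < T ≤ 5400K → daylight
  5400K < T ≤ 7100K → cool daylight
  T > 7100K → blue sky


Temperature: 4620K
4600K < 4620K ≤ 5400K → daylight
Classification: daylight


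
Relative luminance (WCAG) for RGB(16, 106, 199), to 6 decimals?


Linearize each channel (sRGB transfer function): c = v/255; c_lin = c/12.92 if c ≤ 0.04045, else ((c+0.055)/1.055)^2.4
  R: 16/255 ≈ 0.062745 > 0.04045 → ((0.062745+0.055)/1.055)^2.4 ≈ 0.005182
  G: 106/255 ≈ 0.415686 > 0.04045 → ((0.415686+0.055)/1.055)^2.4 ≈ 0.144128
  B: 199/255 ≈ 0.780392 > 0.04045 → ((0.780392+0.055)/1.055)^2.4 ≈ 0.571125
R_lin = 0.005182, G_lin = 0.144128, B_lin = 0.571125
L = 0.2126×R + 0.7152×G + 0.0722×B
L = 0.2126×0.005182 + 0.7152×0.144128 + 0.0722×0.571125
L ≈ 0.145417


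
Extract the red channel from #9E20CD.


Color: #9E20CD
R = 9E = 158
G = 20 = 32
B = CD = 205
Red = 158


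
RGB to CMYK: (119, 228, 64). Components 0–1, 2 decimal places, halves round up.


R'=119/255≈0.4667, G'=228/255≈0.8941, B'=64/255≈0.2510
K = 1 - max(R',G',B') = 1 - 228/255 = 27/255 = 0.10588… → 0.11
(1-R'-K)/(1-K) simplifies to (max-R)/max with max = 228:
C = (228-119)/228 = 109/228 = 0.47807… → 0.48
M = (228-228)/228 = 0/228 = 0 → 0.00
Y = (228-64)/228 = 164/228 = 0.71929… → 0.72
= CMYK(0.48, 0.00, 0.72, 0.11)


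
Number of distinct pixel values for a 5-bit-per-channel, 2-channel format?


Total bits = 5 bits/channel × 2 channels = 10 bits
Distinct pixel values = 2^10
= 1,024 pixel values


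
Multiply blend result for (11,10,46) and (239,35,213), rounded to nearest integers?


Multiply: C = A×B/255, rounded to nearest integer
R: 11×239/255 = 2629/255 ≈ 10.310 → 10
G: 10×35/255 = 350/255 ≈ 1.373 → 1
B: 46×213/255 = 9798/255 ≈ 38.424 → 38
= RGB(10, 1, 38)


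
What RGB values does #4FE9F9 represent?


4F → 79 (R)
E9 → 233 (G)
F9 → 249 (B)
= RGB(79, 233, 249)


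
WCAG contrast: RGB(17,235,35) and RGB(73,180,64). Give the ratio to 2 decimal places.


Linearize each sRGB channel c=v/255: c/12.92 if c ≤ 0.04045 else ((c+0.055)/1.055)^2.4
L = 0.2126×R_lin + 0.7152×G_lin + 0.0722×B_lin
Color 1 (17,235,35):
  R=17: 17/255≈0.0667 > 0.04045 → ((0.0667+0.055)/1.055)^2.4 ≈ 0.00561
  G=235: 235/255≈0.9216 > 0.04045 → ((0.9216+0.055)/1.055)^2.4 ≈ 0.83077
  B=35: 35/255≈0.1373 > 0.04045 → ((0.1373+0.055)/1.055)^2.4 ≈ 0.01681
  L1 = 0.2126×0.00561 + 0.7152×0.83077 + 0.0722×0.01681 ≈ 0.59657
Color 2 (73,180,64):
  R=73: 73/255≈0.2863 > 0.04045 → ((0.2863+0.055)/1.055)^2.4 ≈ 0.06663
  G=180: 180/255≈0.7059 > 0.04045 → ((0.7059+0.055)/1.055)^2.4 ≈ 0.45641
  B=64: 64/255≈0.2510 > 0.04045 → ((0.2510+0.055)/1.055)^2.4 ≈ 0.05127
  L2 = 0.2126×0.06663 + 0.7152×0.45641 + 0.0722×0.05127 ≈ 0.34429
Lighter = 0.59657, Darker = 0.34429
Ratio = (L_lighter + 0.05) / (L_darker + 0.05)
Ratio = (0.59657 + 0.05) / (0.34429 + 0.05) = 0.64657 / 0.39429 ≈ 1.6398
Ratio ≈ 1.64:1


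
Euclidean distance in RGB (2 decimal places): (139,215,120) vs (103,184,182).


d = √[(R₁-R₂)² + (G₁-G₂)² + (B₁-B₂)²]
d = √[(139-103)² + (215-184)² + (120-182)²]
d = √[1296 + 961 + 3844]
d = √6101
d ≈ 78.11


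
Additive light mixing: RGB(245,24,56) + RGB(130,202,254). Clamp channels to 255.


Additive: each channel = min(255, C₁+C₂)
R: 245+130 = 375 → 255
G: 24+202 = 226 → 226
B: 56+254 = 310 → 255
= RGB(255, 226, 255)


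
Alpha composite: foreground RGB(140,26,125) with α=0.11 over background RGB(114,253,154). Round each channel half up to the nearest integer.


C = α×F + (1-α)×B, with 1-α = 0.89
R: 0.11×140 + 0.89×114 = 15.40 + 101.46 = 116.86 → 117
G: 0.11×26 + 0.89×253 = 2.86 + 225.17 = 228.03 → 228
B: 0.11×125 + 0.89×154 = 13.75 + 137.06 = 150.81 → 151
= RGB(117, 228, 151)


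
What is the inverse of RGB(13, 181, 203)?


Invert: (255-R, 255-G, 255-B)
R: 255-13 = 242
G: 255-181 = 74
B: 255-203 = 52
= RGB(242, 74, 52)


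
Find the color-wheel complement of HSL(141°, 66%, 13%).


Complement = opposite side of color wheel = hue + 180°
H' = (141 + 180) mod 360 = 321°
S and L unchanged.
= HSL(321°, 66%, 13%)


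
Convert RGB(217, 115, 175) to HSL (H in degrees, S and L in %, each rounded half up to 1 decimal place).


Normalize: R'=217/255≈0.8510, G'=115/255≈0.4510, B'=175/255≈0.6863
Max=217/255, Min=115/255, Δ=Max-Min=102/255
L = (Max+Min)/2 = (217+115)/510 = 332/510 = 0.65098… → L = 65.1%
L > 0.5 → S = Δ/(2-Max-Min) = 102/(510-217-115) = 102/178 = 0.57303… → S = 57.3%
(the 1/255 factors cancel in S and H, so raw channel differences can be used)
Max is R' → H = 60 × (((G-B)/Δ) mod 6) = 60 × (((115-175)/102) mod 6)
  (-60)/102 = -0.5882…; negative, so add 6 → 5.4117…
  H = 60 × 5.4117… = 324.705…° → H = 324.7°
= HSL(324.7°, 57.3%, 65.1%)


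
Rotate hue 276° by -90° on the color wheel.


New hue = (H + rotation) mod 360
New hue = (276 -90) mod 360
= 186 mod 360
= 186°


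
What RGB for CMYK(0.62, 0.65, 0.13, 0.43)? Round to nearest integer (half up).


R = 255 × (1-C) × (1-K) = 255 × 0.38 × 0.57 = 55.233 → 55
G = 255 × (1-M) × (1-K) = 255 × 0.35 × 0.57 = 50.8725 → 51
B = 255 × (1-Y) × (1-K) = 255 × 0.87 × 0.57 = 126.4545 → 126
= RGB(55, 51, 126)


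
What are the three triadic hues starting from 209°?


Triadic: equally spaced at 120° intervals
H1 = 209°
H2 = (209 + 120) mod 360 = 329°
H3 = (209 + 240) mod 360 = 89°
Triadic = 209°, 329°, 89°


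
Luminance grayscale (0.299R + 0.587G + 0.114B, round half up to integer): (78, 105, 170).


Gray = 0.299×R + 0.587×G + 0.114×B
Gray = 0.299×78 + 0.587×105 + 0.114×170
Gray = 23.322 + 61.635 + 19.380
Gray = 104.337 → round half up → 104
Gray = 104


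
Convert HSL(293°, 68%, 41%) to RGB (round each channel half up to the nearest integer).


H=293°, S=0.68, L=0.41
C = (1-|2L-1|)×S = (1-|-0.18|)×0.68 = 0.5576
H' = H/60 = 293/60 ≈ 4.8833; X = C×(1-|H' mod 2 - 1|) ≈ 0.4925
m = L - C/2 = 0.41 - 0.2788 = 0.1312
Sector ⌊H'⌋ = 4 → (R',G',B') = (≈0.4925, 0.0, 0.5576)
RGB = ((R'+m)×255, (G'+m)×255, (B'+m)×255) = (159.0554, 33.456, 175.644)
Round half up → RGB(159, 33, 176)


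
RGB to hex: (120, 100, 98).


R = 120 → 78 (hex)
G = 100 → 64 (hex)
B = 98 → 62 (hex)
Hex = #786462


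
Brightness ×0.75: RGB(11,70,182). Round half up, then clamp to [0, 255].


Multiply each channel by 0.75, round half up, clamp to [0, 255]
R: 11×0.75 = 8.25 → round → 8
G: 70×0.75 = 52.5 → round → 53
B: 182×0.75 = 136.5 → round → 137
= RGB(8, 53, 137)


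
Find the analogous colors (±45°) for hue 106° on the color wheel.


Base hue: 106°
Left analog: (106 - 45) mod 360 = 61°
Right analog: (106 + 45) mod 360 = 151°
Analogous hues = 61° and 151°


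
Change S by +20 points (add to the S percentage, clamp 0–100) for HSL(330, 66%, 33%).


Original S = 66%
Adjustment = +20 percentage points
New S = 66 + (20) = 86
Clamp to [0, 100] → 86
= HSL(330°, 86%, 33%)


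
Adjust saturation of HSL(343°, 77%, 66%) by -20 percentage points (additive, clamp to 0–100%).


Original S = 77%
Adjustment = -20 percentage points
New S = 77 + (-20) = 57
Clamp to [0, 100] → 57
= HSL(343°, 57%, 66%)


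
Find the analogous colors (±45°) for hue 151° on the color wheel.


Base hue: 151°
Left analog: (151 - 45) mod 360 = 106°
Right analog: (151 + 45) mod 360 = 196°
Analogous hues = 106° and 196°


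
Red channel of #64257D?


Color: #64257D
R = 64 = 100
G = 25 = 37
B = 7D = 125
Red = 100


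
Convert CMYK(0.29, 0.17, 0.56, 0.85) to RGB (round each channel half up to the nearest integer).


R = 255 × (1-C) × (1-K) = 255 × 0.71 × 0.15 = 27.1575 → 27
G = 255 × (1-M) × (1-K) = 255 × 0.83 × 0.15 = 31.7475 → 32
B = 255 × (1-Y) × (1-K) = 255 × 0.44 × 0.15 = 16.83 → 17
= RGB(27, 32, 17)


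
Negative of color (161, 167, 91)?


Invert: (255-R, 255-G, 255-B)
R: 255-161 = 94
G: 255-167 = 88
B: 255-91 = 164
= RGB(94, 88, 164)


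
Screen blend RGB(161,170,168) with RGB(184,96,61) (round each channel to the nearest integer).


Screen: C = 255 - (255-A)×(255-B)/255, rounded to nearest integer
R: 255 - (255-161)×(255-184)/255 = 255 - 6674/255 ≈ 255 - 26.173 = 228.827 → 229
G: 255 - (255-170)×(255-96)/255 = 255 - 13515/255 ≈ 255 - 53.000 = 202.000 → 202
B: 255 - (255-168)×(255-61)/255 = 255 - 16878/255 ≈ 255 - 66.188 = 188.812 → 189
= RGB(229, 202, 189)


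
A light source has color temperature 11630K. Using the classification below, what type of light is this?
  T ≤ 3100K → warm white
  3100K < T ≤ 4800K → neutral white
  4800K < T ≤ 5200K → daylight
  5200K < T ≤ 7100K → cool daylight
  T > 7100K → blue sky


Temperature: 11630K
11630K > 7100K → blue sky
Classification: blue sky


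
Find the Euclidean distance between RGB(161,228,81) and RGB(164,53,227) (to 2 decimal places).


d = √[(R₁-R₂)² + (G₁-G₂)² + (B₁-B₂)²]
d = √[(161-164)² + (228-53)² + (81-227)²]
d = √[9 + 30625 + 21316]
d = √51950
d ≈ 227.93


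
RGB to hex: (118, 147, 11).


R = 118 → 76 (hex)
G = 147 → 93 (hex)
B = 11 → 0B (hex)
Hex = #76930B


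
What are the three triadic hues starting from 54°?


Triadic: equally spaced at 120° intervals
H1 = 54°
H2 = (54 + 120) mod 360 = 174°
H3 = (54 + 240) mod 360 = 294°
Triadic = 54°, 174°, 294°


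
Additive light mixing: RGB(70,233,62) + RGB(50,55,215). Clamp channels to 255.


Additive: each channel = min(255, C₁+C₂)
R: 70+50 = 120 → 120
G: 233+55 = 288 → 255
B: 62+215 = 277 → 255
= RGB(120, 255, 255)


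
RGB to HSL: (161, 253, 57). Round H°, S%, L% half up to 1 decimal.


Normalize: R'=161/255≈0.6314, G'=253/255≈0.9922, B'=57/255≈0.2235
Max=253/255, Min=57/255, Δ=Max-Min=196/255
L = (Max+Min)/2 = (253+57)/510 = 310/510 = 0.60784… → L = 60.8%
L > 0.5 → S = Δ/(2-Max-Min) = 196/(510-253-57) = 196/200 = 0.98 → S = 98.0%
(the 1/255 factors cancel in S and H, so raw channel differences can be used)
Max is G' → H = 60 × ((B-R)/Δ + 2) = 60 × ((57-161)/196 + 2)
  -104/196 + 2 = -0.5306… + 2 = 1.4693…
  H = 60 × 1.4693… = 88.163…° → H = 88.2°
= HSL(88.2°, 98.0%, 60.8%)
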